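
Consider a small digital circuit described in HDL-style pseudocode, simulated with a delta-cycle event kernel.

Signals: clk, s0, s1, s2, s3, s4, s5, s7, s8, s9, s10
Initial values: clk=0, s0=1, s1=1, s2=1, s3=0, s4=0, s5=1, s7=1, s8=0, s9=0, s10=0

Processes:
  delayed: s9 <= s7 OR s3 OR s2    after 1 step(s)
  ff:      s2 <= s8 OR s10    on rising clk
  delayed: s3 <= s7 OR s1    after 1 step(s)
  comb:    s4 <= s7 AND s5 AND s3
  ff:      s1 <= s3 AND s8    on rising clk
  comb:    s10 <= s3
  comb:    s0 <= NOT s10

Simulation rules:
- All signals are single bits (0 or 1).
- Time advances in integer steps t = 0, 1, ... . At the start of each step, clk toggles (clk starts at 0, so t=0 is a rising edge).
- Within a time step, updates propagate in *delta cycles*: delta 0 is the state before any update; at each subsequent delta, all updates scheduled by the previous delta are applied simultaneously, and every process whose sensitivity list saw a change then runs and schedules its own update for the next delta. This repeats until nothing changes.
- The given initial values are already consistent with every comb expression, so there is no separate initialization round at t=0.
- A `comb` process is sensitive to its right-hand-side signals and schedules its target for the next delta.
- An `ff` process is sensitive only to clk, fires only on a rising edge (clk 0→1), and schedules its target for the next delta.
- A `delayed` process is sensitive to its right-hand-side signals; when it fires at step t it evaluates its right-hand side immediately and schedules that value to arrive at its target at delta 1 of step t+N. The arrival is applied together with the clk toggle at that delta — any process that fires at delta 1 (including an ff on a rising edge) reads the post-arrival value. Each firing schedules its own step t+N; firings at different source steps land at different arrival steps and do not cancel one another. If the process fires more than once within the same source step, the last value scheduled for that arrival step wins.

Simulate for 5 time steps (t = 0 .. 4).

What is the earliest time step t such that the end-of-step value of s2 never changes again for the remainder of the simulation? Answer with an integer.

2

t0.Δ0 clk=0 s10=0 s0=1 s7=1 s8=0 s5=1 s9=0 s2=1 s4=0 s1=1 s3=0
t0.Δ1 clk=1 s10=0 s0=1 s7=1 s8=0 s5=1 s9=0 s2=1 s4=0 s1=1 s3=0
t0.Δ2 clk=1 s10=0 s0=1 s7=1 s8=0 s5=1 s9=0 s2=0 s4=0 s1=0 s3=0
t1.Δ0 clk=1 s10=0 s0=1 s7=1 s8=0 s5=1 s9=0 s2=0 s4=0 s1=0 s3=0
t1.Δ1 clk=0 s10=0 s0=1 s7=1 s8=0 s5=1 s9=1 s2=0 s4=0 s1=0 s3=1
t1.Δ2 clk=0 s10=1 s0=1 s7=1 s8=0 s5=1 s9=1 s2=0 s4=1 s1=0 s3=1
t1.Δ3 clk=0 s10=1 s0=0 s7=1 s8=0 s5=1 s9=1 s2=0 s4=1 s1=0 s3=1
t2.Δ0 clk=0 s10=1 s0=0 s7=1 s8=0 s5=1 s9=1 s2=0 s4=1 s1=0 s3=1
t2.Δ1 clk=1 s10=1 s0=0 s7=1 s8=0 s5=1 s9=1 s2=0 s4=1 s1=0 s3=1
t2.Δ2 clk=1 s10=1 s0=0 s7=1 s8=0 s5=1 s9=1 s2=1 s4=1 s1=0 s3=1
t3.Δ0 clk=1 s10=1 s0=0 s7=1 s8=0 s5=1 s9=1 s2=1 s4=1 s1=0 s3=1
t3.Δ1 clk=0 s10=1 s0=0 s7=1 s8=0 s5=1 s9=1 s2=1 s4=1 s1=0 s3=1
t4.Δ0 clk=0 s10=1 s0=0 s7=1 s8=0 s5=1 s9=1 s2=1 s4=1 s1=0 s3=1
t4.Δ1 clk=1 s10=1 s0=0 s7=1 s8=0 s5=1 s9=1 s2=1 s4=1 s1=0 s3=1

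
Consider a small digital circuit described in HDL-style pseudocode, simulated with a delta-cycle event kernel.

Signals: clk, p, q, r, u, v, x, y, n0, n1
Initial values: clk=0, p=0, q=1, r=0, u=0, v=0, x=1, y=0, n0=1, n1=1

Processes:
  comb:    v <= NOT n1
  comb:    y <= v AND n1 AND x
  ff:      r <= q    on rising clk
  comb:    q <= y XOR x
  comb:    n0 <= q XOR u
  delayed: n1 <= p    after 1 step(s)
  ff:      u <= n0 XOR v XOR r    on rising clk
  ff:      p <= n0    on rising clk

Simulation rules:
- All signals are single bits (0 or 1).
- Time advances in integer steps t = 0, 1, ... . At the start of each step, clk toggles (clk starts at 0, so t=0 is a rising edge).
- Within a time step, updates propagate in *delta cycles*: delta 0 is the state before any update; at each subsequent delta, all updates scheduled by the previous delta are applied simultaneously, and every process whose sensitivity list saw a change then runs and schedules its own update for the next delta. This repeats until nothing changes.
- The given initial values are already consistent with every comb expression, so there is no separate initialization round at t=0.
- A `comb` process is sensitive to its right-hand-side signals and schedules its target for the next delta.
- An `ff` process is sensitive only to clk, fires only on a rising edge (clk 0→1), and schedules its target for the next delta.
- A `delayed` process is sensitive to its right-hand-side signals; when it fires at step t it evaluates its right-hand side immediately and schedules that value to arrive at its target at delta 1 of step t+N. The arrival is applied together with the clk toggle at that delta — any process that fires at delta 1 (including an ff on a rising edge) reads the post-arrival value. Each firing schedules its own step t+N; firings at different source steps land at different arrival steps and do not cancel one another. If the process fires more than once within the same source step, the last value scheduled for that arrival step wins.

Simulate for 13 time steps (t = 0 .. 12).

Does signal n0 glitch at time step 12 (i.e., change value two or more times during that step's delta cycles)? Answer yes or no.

no

t=0 Δ0: x=1 v=0 y=0 r=0 n0=1 q=1 n1=1 u=0 clk=0 p=0
  Δ1: clk:0→1
  Δ2: r:0→1, u:0→1, p:0→1
  Δ3: n0:1→0
  (3Δ to stable)
t=1 Δ0: x=1 v=0 y=0 r=1 n0=0 q=1 n1=1 u=1 clk=1 p=1
  Δ1: clk:1→0
  (1Δ to stable)
t=2 Δ0: x=1 v=0 y=0 r=1 n0=0 q=1 n1=1 u=1 clk=0 p=1
  Δ1: clk:0→1
  Δ2: p:1→0
  (2Δ to stable)
t=3 Δ0: x=1 v=0 y=0 r=1 n0=0 q=1 n1=1 u=1 clk=1 p=0
  Δ1: n1:1→0, clk:1→0
  Δ2: v:0→1
  (2Δ to stable)
t=4 Δ0: x=1 v=1 y=0 r=1 n0=0 q=1 n1=0 u=1 clk=0 p=0
  Δ1: clk:0→1
  Δ2: u:1→0
  Δ3: n0:0→1
  (3Δ to stable)
t=5 Δ0: x=1 v=1 y=0 r=1 n0=1 q=1 n1=0 u=0 clk=1 p=0
  Δ1: clk:1→0
  (1Δ to stable)
t=6 Δ0: x=1 v=1 y=0 r=1 n0=1 q=1 n1=0 u=0 clk=0 p=0
  Δ1: clk:0→1
  Δ2: u:0→1, p:0→1
  Δ3: n0:1→0
  (3Δ to stable)
t=7 Δ0: x=1 v=1 y=0 r=1 n0=0 q=1 n1=0 u=1 clk=1 p=1
  Δ1: n1:0→1, clk:1→0
  Δ2: v:1→0, y:0→1
  Δ3: y:1→0, q:1→0
  Δ4: n0:0→1, q:0→1
  Δ5: n0:1→0
  (5Δ to stable)
t=8 Δ0: x=1 v=0 y=0 r=1 n0=0 q=1 n1=1 u=1 clk=0 p=1
  Δ1: clk:0→1
  Δ2: p:1→0
  (2Δ to stable)
t=9 Δ0: x=1 v=0 y=0 r=1 n0=0 q=1 n1=1 u=1 clk=1 p=0
  Δ1: n1:1→0, clk:1→0
  Δ2: v:0→1
  (2Δ to stable)
t=10 Δ0: x=1 v=1 y=0 r=1 n0=0 q=1 n1=0 u=1 clk=0 p=0
  Δ1: clk:0→1
  Δ2: u:1→0
  Δ3: n0:0→1
  (3Δ to stable)
t=11 Δ0: x=1 v=1 y=0 r=1 n0=1 q=1 n1=0 u=0 clk=1 p=0
  Δ1: clk:1→0
  (1Δ to stable)
t=12 Δ0: x=1 v=1 y=0 r=1 n0=1 q=1 n1=0 u=0 clk=0 p=0
  Δ1: clk:0→1
  Δ2: u:0→1, p:0→1
  Δ3: n0:1→0
  (3Δ to stable)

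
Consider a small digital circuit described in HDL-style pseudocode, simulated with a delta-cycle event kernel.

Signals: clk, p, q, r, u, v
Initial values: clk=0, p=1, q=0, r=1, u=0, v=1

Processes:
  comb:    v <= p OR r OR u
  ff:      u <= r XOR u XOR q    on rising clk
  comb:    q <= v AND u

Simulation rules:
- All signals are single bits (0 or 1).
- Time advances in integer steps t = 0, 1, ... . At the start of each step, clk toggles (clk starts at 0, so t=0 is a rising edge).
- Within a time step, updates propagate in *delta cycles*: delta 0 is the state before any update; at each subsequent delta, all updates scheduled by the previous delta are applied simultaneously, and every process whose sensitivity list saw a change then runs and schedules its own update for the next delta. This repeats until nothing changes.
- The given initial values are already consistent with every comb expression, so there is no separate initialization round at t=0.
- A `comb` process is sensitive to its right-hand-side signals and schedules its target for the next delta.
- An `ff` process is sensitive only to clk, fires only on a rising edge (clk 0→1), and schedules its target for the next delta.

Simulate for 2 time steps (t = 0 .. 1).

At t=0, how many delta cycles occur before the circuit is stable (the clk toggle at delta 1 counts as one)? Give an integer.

t0.Δ0 p=1 clk=0 u=0 v=1 q=0 r=1
t0.Δ1 p=1 clk=1 u=0 v=1 q=0 r=1
t0.Δ2 p=1 clk=1 u=1 v=1 q=0 r=1
t0.Δ3 p=1 clk=1 u=1 v=1 q=1 r=1
t1.Δ0 p=1 clk=1 u=1 v=1 q=1 r=1
t1.Δ1 p=1 clk=0 u=1 v=1 q=1 r=1

3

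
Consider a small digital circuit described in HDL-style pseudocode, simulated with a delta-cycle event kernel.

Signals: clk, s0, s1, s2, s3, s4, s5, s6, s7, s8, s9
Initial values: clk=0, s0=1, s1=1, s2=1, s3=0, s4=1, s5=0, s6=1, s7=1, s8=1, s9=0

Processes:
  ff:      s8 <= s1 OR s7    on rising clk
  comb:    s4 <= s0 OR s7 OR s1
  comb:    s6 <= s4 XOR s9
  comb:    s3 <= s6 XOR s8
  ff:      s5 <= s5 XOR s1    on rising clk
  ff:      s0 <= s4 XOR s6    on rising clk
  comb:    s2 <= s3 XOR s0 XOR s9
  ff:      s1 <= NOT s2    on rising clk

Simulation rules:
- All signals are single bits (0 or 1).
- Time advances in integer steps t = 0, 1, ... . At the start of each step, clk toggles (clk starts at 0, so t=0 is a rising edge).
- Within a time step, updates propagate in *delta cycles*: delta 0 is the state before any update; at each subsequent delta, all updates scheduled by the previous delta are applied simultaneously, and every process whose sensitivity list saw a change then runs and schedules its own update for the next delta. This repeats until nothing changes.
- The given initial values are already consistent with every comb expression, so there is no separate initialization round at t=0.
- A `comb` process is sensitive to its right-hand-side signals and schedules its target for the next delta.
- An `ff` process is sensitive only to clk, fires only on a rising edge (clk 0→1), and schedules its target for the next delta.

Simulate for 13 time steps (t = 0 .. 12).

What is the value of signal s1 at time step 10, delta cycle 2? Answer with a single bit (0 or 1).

1

t=0 Δ0: s3=0 clk=0 s4=1 s1=1 s6=1 s0=1 s2=1 s7=1 s8=1 s5=0 s9=0
  Δ1: clk:0→1
  Δ2: s1:1→0, s0:1→0, s5:0→1
  Δ3: s2:1→0
  (3Δ to stable)
t=1 Δ0: s3=0 clk=1 s4=1 s1=0 s6=1 s0=0 s2=0 s7=1 s8=1 s5=1 s9=0
  Δ1: clk:1→0
  (1Δ to stable)
t=2 Δ0: s3=0 clk=0 s4=1 s1=0 s6=1 s0=0 s2=0 s7=1 s8=1 s5=1 s9=0
  Δ1: clk:0→1
  Δ2: s1:0→1
  (2Δ to stable)
t=3 Δ0: s3=0 clk=1 s4=1 s1=1 s6=1 s0=0 s2=0 s7=1 s8=1 s5=1 s9=0
  Δ1: clk:1→0
  (1Δ to stable)
t=4 Δ0: s3=0 clk=0 s4=1 s1=1 s6=1 s0=0 s2=0 s7=1 s8=1 s5=1 s9=0
  Δ1: clk:0→1
  Δ2: s5:1→0
  (2Δ to stable)
t=5 Δ0: s3=0 clk=1 s4=1 s1=1 s6=1 s0=0 s2=0 s7=1 s8=1 s5=0 s9=0
  Δ1: clk:1→0
  (1Δ to stable)
t=6 Δ0: s3=0 clk=0 s4=1 s1=1 s6=1 s0=0 s2=0 s7=1 s8=1 s5=0 s9=0
  Δ1: clk:0→1
  Δ2: s5:0→1
  (2Δ to stable)
t=7 Δ0: s3=0 clk=1 s4=1 s1=1 s6=1 s0=0 s2=0 s7=1 s8=1 s5=1 s9=0
  Δ1: clk:1→0
  (1Δ to stable)
t=8 Δ0: s3=0 clk=0 s4=1 s1=1 s6=1 s0=0 s2=0 s7=1 s8=1 s5=1 s9=0
  Δ1: clk:0→1
  Δ2: s5:1→0
  (2Δ to stable)
t=9 Δ0: s3=0 clk=1 s4=1 s1=1 s6=1 s0=0 s2=0 s7=1 s8=1 s5=0 s9=0
  Δ1: clk:1→0
  (1Δ to stable)
t=10 Δ0: s3=0 clk=0 s4=1 s1=1 s6=1 s0=0 s2=0 s7=1 s8=1 s5=0 s9=0
  Δ1: clk:0→1
  Δ2: s5:0→1
  (2Δ to stable)
t=11 Δ0: s3=0 clk=1 s4=1 s1=1 s6=1 s0=0 s2=0 s7=1 s8=1 s5=1 s9=0
  Δ1: clk:1→0
  (1Δ to stable)
t=12 Δ0: s3=0 clk=0 s4=1 s1=1 s6=1 s0=0 s2=0 s7=1 s8=1 s5=1 s9=0
  Δ1: clk:0→1
  Δ2: s5:1→0
  (2Δ to stable)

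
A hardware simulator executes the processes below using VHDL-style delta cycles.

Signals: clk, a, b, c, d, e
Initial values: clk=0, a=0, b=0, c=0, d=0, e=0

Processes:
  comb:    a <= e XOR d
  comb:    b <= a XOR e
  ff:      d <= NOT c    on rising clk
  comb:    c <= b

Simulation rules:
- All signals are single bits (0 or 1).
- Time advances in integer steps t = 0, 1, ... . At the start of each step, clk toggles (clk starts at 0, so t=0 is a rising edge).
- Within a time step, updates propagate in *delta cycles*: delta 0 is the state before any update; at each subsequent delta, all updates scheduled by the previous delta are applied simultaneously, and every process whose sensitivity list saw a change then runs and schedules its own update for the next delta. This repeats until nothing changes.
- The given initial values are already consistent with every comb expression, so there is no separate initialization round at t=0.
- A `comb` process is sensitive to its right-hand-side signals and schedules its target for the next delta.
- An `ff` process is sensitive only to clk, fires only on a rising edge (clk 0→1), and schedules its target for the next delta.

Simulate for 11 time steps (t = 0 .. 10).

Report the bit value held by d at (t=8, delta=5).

1

t0.Δ0 a=0 c=0 b=0 e=0 clk=0 d=0
t0.Δ1 a=0 c=0 b=0 e=0 clk=1 d=0
t0.Δ2 a=0 c=0 b=0 e=0 clk=1 d=1
t0.Δ3 a=1 c=0 b=0 e=0 clk=1 d=1
t0.Δ4 a=1 c=0 b=1 e=0 clk=1 d=1
t0.Δ5 a=1 c=1 b=1 e=0 clk=1 d=1
t1.Δ0 a=1 c=1 b=1 e=0 clk=1 d=1
t1.Δ1 a=1 c=1 b=1 e=0 clk=0 d=1
t2.Δ0 a=1 c=1 b=1 e=0 clk=0 d=1
t2.Δ1 a=1 c=1 b=1 e=0 clk=1 d=1
t2.Δ2 a=1 c=1 b=1 e=0 clk=1 d=0
t2.Δ3 a=0 c=1 b=1 e=0 clk=1 d=0
t2.Δ4 a=0 c=1 b=0 e=0 clk=1 d=0
t2.Δ5 a=0 c=0 b=0 e=0 clk=1 d=0
t3.Δ0 a=0 c=0 b=0 e=0 clk=1 d=0
t3.Δ1 a=0 c=0 b=0 e=0 clk=0 d=0
t4.Δ0 a=0 c=0 b=0 e=0 clk=0 d=0
t4.Δ1 a=0 c=0 b=0 e=0 clk=1 d=0
t4.Δ2 a=0 c=0 b=0 e=0 clk=1 d=1
t4.Δ3 a=1 c=0 b=0 e=0 clk=1 d=1
t4.Δ4 a=1 c=0 b=1 e=0 clk=1 d=1
t4.Δ5 a=1 c=1 b=1 e=0 clk=1 d=1
t5.Δ0 a=1 c=1 b=1 e=0 clk=1 d=1
t5.Δ1 a=1 c=1 b=1 e=0 clk=0 d=1
t6.Δ0 a=1 c=1 b=1 e=0 clk=0 d=1
t6.Δ1 a=1 c=1 b=1 e=0 clk=1 d=1
t6.Δ2 a=1 c=1 b=1 e=0 clk=1 d=0
t6.Δ3 a=0 c=1 b=1 e=0 clk=1 d=0
t6.Δ4 a=0 c=1 b=0 e=0 clk=1 d=0
t6.Δ5 a=0 c=0 b=0 e=0 clk=1 d=0
t7.Δ0 a=0 c=0 b=0 e=0 clk=1 d=0
t7.Δ1 a=0 c=0 b=0 e=0 clk=0 d=0
t8.Δ0 a=0 c=0 b=0 e=0 clk=0 d=0
t8.Δ1 a=0 c=0 b=0 e=0 clk=1 d=0
t8.Δ2 a=0 c=0 b=0 e=0 clk=1 d=1
t8.Δ3 a=1 c=0 b=0 e=0 clk=1 d=1
t8.Δ4 a=1 c=0 b=1 e=0 clk=1 d=1
t8.Δ5 a=1 c=1 b=1 e=0 clk=1 d=1
t9.Δ0 a=1 c=1 b=1 e=0 clk=1 d=1
t9.Δ1 a=1 c=1 b=1 e=0 clk=0 d=1
t10.Δ0 a=1 c=1 b=1 e=0 clk=0 d=1
t10.Δ1 a=1 c=1 b=1 e=0 clk=1 d=1
t10.Δ2 a=1 c=1 b=1 e=0 clk=1 d=0
t10.Δ3 a=0 c=1 b=1 e=0 clk=1 d=0
t10.Δ4 a=0 c=1 b=0 e=0 clk=1 d=0
t10.Δ5 a=0 c=0 b=0 e=0 clk=1 d=0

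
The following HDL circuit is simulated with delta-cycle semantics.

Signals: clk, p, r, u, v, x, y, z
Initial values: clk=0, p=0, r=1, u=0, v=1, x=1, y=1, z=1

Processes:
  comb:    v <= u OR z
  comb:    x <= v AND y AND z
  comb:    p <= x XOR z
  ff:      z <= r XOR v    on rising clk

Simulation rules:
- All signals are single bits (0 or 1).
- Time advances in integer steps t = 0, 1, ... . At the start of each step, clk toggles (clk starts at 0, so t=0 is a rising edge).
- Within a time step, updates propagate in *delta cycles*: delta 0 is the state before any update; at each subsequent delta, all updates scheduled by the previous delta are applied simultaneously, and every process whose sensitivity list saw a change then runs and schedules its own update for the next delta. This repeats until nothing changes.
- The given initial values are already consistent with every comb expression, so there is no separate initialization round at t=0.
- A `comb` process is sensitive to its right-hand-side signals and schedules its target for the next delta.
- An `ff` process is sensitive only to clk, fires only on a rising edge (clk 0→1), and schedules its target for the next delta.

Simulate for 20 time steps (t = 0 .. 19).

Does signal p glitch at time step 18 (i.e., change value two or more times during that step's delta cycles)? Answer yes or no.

t0.Δ0 u=0 v=1 clk=0 z=1 x=1 r=1 p=0 y=1
t0.Δ1 u=0 v=1 clk=1 z=1 x=1 r=1 p=0 y=1
t0.Δ2 u=0 v=1 clk=1 z=0 x=1 r=1 p=0 y=1
t0.Δ3 u=0 v=0 clk=1 z=0 x=0 r=1 p=1 y=1
t0.Δ4 u=0 v=0 clk=1 z=0 x=0 r=1 p=0 y=1
t1.Δ0 u=0 v=0 clk=1 z=0 x=0 r=1 p=0 y=1
t1.Δ1 u=0 v=0 clk=0 z=0 x=0 r=1 p=0 y=1
t2.Δ0 u=0 v=0 clk=0 z=0 x=0 r=1 p=0 y=1
t2.Δ1 u=0 v=0 clk=1 z=0 x=0 r=1 p=0 y=1
t2.Δ2 u=0 v=0 clk=1 z=1 x=0 r=1 p=0 y=1
t2.Δ3 u=0 v=1 clk=1 z=1 x=0 r=1 p=1 y=1
t2.Δ4 u=0 v=1 clk=1 z=1 x=1 r=1 p=1 y=1
t2.Δ5 u=0 v=1 clk=1 z=1 x=1 r=1 p=0 y=1
t3.Δ0 u=0 v=1 clk=1 z=1 x=1 r=1 p=0 y=1
t3.Δ1 u=0 v=1 clk=0 z=1 x=1 r=1 p=0 y=1
t4.Δ0 u=0 v=1 clk=0 z=1 x=1 r=1 p=0 y=1
t4.Δ1 u=0 v=1 clk=1 z=1 x=1 r=1 p=0 y=1
t4.Δ2 u=0 v=1 clk=1 z=0 x=1 r=1 p=0 y=1
t4.Δ3 u=0 v=0 clk=1 z=0 x=0 r=1 p=1 y=1
t4.Δ4 u=0 v=0 clk=1 z=0 x=0 r=1 p=0 y=1
t5.Δ0 u=0 v=0 clk=1 z=0 x=0 r=1 p=0 y=1
t5.Δ1 u=0 v=0 clk=0 z=0 x=0 r=1 p=0 y=1
t6.Δ0 u=0 v=0 clk=0 z=0 x=0 r=1 p=0 y=1
t6.Δ1 u=0 v=0 clk=1 z=0 x=0 r=1 p=0 y=1
t6.Δ2 u=0 v=0 clk=1 z=1 x=0 r=1 p=0 y=1
t6.Δ3 u=0 v=1 clk=1 z=1 x=0 r=1 p=1 y=1
t6.Δ4 u=0 v=1 clk=1 z=1 x=1 r=1 p=1 y=1
t6.Δ5 u=0 v=1 clk=1 z=1 x=1 r=1 p=0 y=1
t7.Δ0 u=0 v=1 clk=1 z=1 x=1 r=1 p=0 y=1
t7.Δ1 u=0 v=1 clk=0 z=1 x=1 r=1 p=0 y=1
t8.Δ0 u=0 v=1 clk=0 z=1 x=1 r=1 p=0 y=1
t8.Δ1 u=0 v=1 clk=1 z=1 x=1 r=1 p=0 y=1
t8.Δ2 u=0 v=1 clk=1 z=0 x=1 r=1 p=0 y=1
t8.Δ3 u=0 v=0 clk=1 z=0 x=0 r=1 p=1 y=1
t8.Δ4 u=0 v=0 clk=1 z=0 x=0 r=1 p=0 y=1
t9.Δ0 u=0 v=0 clk=1 z=0 x=0 r=1 p=0 y=1
t9.Δ1 u=0 v=0 clk=0 z=0 x=0 r=1 p=0 y=1
t10.Δ0 u=0 v=0 clk=0 z=0 x=0 r=1 p=0 y=1
t10.Δ1 u=0 v=0 clk=1 z=0 x=0 r=1 p=0 y=1
t10.Δ2 u=0 v=0 clk=1 z=1 x=0 r=1 p=0 y=1
t10.Δ3 u=0 v=1 clk=1 z=1 x=0 r=1 p=1 y=1
t10.Δ4 u=0 v=1 clk=1 z=1 x=1 r=1 p=1 y=1
t10.Δ5 u=0 v=1 clk=1 z=1 x=1 r=1 p=0 y=1
t11.Δ0 u=0 v=1 clk=1 z=1 x=1 r=1 p=0 y=1
t11.Δ1 u=0 v=1 clk=0 z=1 x=1 r=1 p=0 y=1
t12.Δ0 u=0 v=1 clk=0 z=1 x=1 r=1 p=0 y=1
t12.Δ1 u=0 v=1 clk=1 z=1 x=1 r=1 p=0 y=1
t12.Δ2 u=0 v=1 clk=1 z=0 x=1 r=1 p=0 y=1
t12.Δ3 u=0 v=0 clk=1 z=0 x=0 r=1 p=1 y=1
t12.Δ4 u=0 v=0 clk=1 z=0 x=0 r=1 p=0 y=1
t13.Δ0 u=0 v=0 clk=1 z=0 x=0 r=1 p=0 y=1
t13.Δ1 u=0 v=0 clk=0 z=0 x=0 r=1 p=0 y=1
t14.Δ0 u=0 v=0 clk=0 z=0 x=0 r=1 p=0 y=1
t14.Δ1 u=0 v=0 clk=1 z=0 x=0 r=1 p=0 y=1
t14.Δ2 u=0 v=0 clk=1 z=1 x=0 r=1 p=0 y=1
t14.Δ3 u=0 v=1 clk=1 z=1 x=0 r=1 p=1 y=1
t14.Δ4 u=0 v=1 clk=1 z=1 x=1 r=1 p=1 y=1
t14.Δ5 u=0 v=1 clk=1 z=1 x=1 r=1 p=0 y=1
t15.Δ0 u=0 v=1 clk=1 z=1 x=1 r=1 p=0 y=1
t15.Δ1 u=0 v=1 clk=0 z=1 x=1 r=1 p=0 y=1
t16.Δ0 u=0 v=1 clk=0 z=1 x=1 r=1 p=0 y=1
t16.Δ1 u=0 v=1 clk=1 z=1 x=1 r=1 p=0 y=1
t16.Δ2 u=0 v=1 clk=1 z=0 x=1 r=1 p=0 y=1
t16.Δ3 u=0 v=0 clk=1 z=0 x=0 r=1 p=1 y=1
t16.Δ4 u=0 v=0 clk=1 z=0 x=0 r=1 p=0 y=1
t17.Δ0 u=0 v=0 clk=1 z=0 x=0 r=1 p=0 y=1
t17.Δ1 u=0 v=0 clk=0 z=0 x=0 r=1 p=0 y=1
t18.Δ0 u=0 v=0 clk=0 z=0 x=0 r=1 p=0 y=1
t18.Δ1 u=0 v=0 clk=1 z=0 x=0 r=1 p=0 y=1
t18.Δ2 u=0 v=0 clk=1 z=1 x=0 r=1 p=0 y=1
t18.Δ3 u=0 v=1 clk=1 z=1 x=0 r=1 p=1 y=1
t18.Δ4 u=0 v=1 clk=1 z=1 x=1 r=1 p=1 y=1
t18.Δ5 u=0 v=1 clk=1 z=1 x=1 r=1 p=0 y=1
t19.Δ0 u=0 v=1 clk=1 z=1 x=1 r=1 p=0 y=1
t19.Δ1 u=0 v=1 clk=0 z=1 x=1 r=1 p=0 y=1

yes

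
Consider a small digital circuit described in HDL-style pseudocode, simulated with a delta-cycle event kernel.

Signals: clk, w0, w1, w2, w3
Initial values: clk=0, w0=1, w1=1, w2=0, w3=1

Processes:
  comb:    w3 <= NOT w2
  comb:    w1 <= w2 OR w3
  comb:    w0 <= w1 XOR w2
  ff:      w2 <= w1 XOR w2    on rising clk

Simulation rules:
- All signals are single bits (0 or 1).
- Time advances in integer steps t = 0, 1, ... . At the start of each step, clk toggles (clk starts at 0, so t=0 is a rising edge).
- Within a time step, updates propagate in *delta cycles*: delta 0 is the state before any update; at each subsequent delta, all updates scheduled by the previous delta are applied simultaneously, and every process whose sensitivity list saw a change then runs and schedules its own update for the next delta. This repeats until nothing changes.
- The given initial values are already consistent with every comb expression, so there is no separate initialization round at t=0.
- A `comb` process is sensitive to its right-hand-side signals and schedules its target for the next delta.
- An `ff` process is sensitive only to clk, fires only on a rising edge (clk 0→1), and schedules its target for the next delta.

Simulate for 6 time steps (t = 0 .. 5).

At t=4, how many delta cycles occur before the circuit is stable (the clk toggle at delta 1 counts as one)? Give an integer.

3

[bits: w3,w1,clk,w2,w0]
t=0: Δ0=11001 Δ1=11101 Δ2=11111 Δ3=01110 | 3Δ
t=1: Δ0=01110 Δ1=01010 | 1Δ
t=2: Δ0=01010 Δ1=01110 Δ2=01100 Δ3=10101 Δ4=11100 Δ5=11101 | 5Δ
t=3: Δ0=11101 Δ1=11001 | 1Δ
t=4: Δ0=11001 Δ1=11101 Δ2=11111 Δ3=01110 | 3Δ
t=5: Δ0=01110 Δ1=01010 | 1Δ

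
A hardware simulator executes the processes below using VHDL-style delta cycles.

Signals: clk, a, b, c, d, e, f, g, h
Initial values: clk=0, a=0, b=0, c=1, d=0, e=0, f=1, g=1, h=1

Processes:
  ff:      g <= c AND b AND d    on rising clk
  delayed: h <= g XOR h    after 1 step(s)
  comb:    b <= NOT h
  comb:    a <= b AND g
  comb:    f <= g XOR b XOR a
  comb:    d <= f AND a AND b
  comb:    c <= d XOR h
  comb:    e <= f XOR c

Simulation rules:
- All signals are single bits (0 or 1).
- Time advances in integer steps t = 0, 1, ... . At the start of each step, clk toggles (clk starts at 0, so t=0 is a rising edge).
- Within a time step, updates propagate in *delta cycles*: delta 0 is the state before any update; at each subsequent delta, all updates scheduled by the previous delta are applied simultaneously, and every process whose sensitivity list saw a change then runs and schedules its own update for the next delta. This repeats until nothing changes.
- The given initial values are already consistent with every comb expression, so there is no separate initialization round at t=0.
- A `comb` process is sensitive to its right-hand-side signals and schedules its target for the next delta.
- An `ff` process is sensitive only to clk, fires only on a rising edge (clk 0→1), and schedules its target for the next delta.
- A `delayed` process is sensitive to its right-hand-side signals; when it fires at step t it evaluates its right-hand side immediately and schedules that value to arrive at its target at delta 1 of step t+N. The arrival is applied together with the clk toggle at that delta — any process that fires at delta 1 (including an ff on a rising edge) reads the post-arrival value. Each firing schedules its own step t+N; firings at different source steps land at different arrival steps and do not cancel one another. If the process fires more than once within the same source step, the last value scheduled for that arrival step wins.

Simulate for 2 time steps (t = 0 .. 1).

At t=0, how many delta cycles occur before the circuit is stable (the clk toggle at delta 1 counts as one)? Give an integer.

t0.Δ0 c=1 f=1 h=1 g=1 clk=0 d=0 e=0 a=0 b=0
t0.Δ1 c=1 f=1 h=1 g=1 clk=1 d=0 e=0 a=0 b=0
t0.Δ2 c=1 f=1 h=1 g=0 clk=1 d=0 e=0 a=0 b=0
t0.Δ3 c=1 f=0 h=1 g=0 clk=1 d=0 e=0 a=0 b=0
t0.Δ4 c=1 f=0 h=1 g=0 clk=1 d=0 e=1 a=0 b=0
t1.Δ0 c=1 f=0 h=1 g=0 clk=1 d=0 e=1 a=0 b=0
t1.Δ1 c=1 f=0 h=1 g=0 clk=0 d=0 e=1 a=0 b=0

4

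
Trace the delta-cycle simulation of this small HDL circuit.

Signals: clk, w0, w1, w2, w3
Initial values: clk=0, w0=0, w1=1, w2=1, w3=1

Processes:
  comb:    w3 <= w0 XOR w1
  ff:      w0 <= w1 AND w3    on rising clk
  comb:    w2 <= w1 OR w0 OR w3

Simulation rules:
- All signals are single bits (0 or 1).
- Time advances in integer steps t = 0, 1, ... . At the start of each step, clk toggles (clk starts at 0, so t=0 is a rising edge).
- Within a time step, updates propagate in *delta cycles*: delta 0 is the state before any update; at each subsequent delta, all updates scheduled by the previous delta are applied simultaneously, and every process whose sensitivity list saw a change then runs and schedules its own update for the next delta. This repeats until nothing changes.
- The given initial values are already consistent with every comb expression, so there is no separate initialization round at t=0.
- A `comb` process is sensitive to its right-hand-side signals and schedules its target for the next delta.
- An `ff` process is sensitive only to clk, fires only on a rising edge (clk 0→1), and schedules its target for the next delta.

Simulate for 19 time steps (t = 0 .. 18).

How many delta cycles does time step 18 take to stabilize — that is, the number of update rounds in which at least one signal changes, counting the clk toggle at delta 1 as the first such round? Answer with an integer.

t=0 Δ0: w2=1 w1=1 clk=0 w0=0 w3=1
  Δ1: clk:0→1
  Δ2: w0:0→1
  Δ3: w3:1→0
  (3Δ to stable)
t=1 Δ0: w2=1 w1=1 clk=1 w0=1 w3=0
  Δ1: clk:1→0
  (1Δ to stable)
t=2 Δ0: w2=1 w1=1 clk=0 w0=1 w3=0
  Δ1: clk:0→1
  Δ2: w0:1→0
  Δ3: w3:0→1
  (3Δ to stable)
t=3 Δ0: w2=1 w1=1 clk=1 w0=0 w3=1
  Δ1: clk:1→0
  (1Δ to stable)
t=4 Δ0: w2=1 w1=1 clk=0 w0=0 w3=1
  Δ1: clk:0→1
  Δ2: w0:0→1
  Δ3: w3:1→0
  (3Δ to stable)
t=5 Δ0: w2=1 w1=1 clk=1 w0=1 w3=0
  Δ1: clk:1→0
  (1Δ to stable)
t=6 Δ0: w2=1 w1=1 clk=0 w0=1 w3=0
  Δ1: clk:0→1
  Δ2: w0:1→0
  Δ3: w3:0→1
  (3Δ to stable)
t=7 Δ0: w2=1 w1=1 clk=1 w0=0 w3=1
  Δ1: clk:1→0
  (1Δ to stable)
t=8 Δ0: w2=1 w1=1 clk=0 w0=0 w3=1
  Δ1: clk:0→1
  Δ2: w0:0→1
  Δ3: w3:1→0
  (3Δ to stable)
t=9 Δ0: w2=1 w1=1 clk=1 w0=1 w3=0
  Δ1: clk:1→0
  (1Δ to stable)
t=10 Δ0: w2=1 w1=1 clk=0 w0=1 w3=0
  Δ1: clk:0→1
  Δ2: w0:1→0
  Δ3: w3:0→1
  (3Δ to stable)
t=11 Δ0: w2=1 w1=1 clk=1 w0=0 w3=1
  Δ1: clk:1→0
  (1Δ to stable)
t=12 Δ0: w2=1 w1=1 clk=0 w0=0 w3=1
  Δ1: clk:0→1
  Δ2: w0:0→1
  Δ3: w3:1→0
  (3Δ to stable)
t=13 Δ0: w2=1 w1=1 clk=1 w0=1 w3=0
  Δ1: clk:1→0
  (1Δ to stable)
t=14 Δ0: w2=1 w1=1 clk=0 w0=1 w3=0
  Δ1: clk:0→1
  Δ2: w0:1→0
  Δ3: w3:0→1
  (3Δ to stable)
t=15 Δ0: w2=1 w1=1 clk=1 w0=0 w3=1
  Δ1: clk:1→0
  (1Δ to stable)
t=16 Δ0: w2=1 w1=1 clk=0 w0=0 w3=1
  Δ1: clk:0→1
  Δ2: w0:0→1
  Δ3: w3:1→0
  (3Δ to stable)
t=17 Δ0: w2=1 w1=1 clk=1 w0=1 w3=0
  Δ1: clk:1→0
  (1Δ to stable)
t=18 Δ0: w2=1 w1=1 clk=0 w0=1 w3=0
  Δ1: clk:0→1
  Δ2: w0:1→0
  Δ3: w3:0→1
  (3Δ to stable)

3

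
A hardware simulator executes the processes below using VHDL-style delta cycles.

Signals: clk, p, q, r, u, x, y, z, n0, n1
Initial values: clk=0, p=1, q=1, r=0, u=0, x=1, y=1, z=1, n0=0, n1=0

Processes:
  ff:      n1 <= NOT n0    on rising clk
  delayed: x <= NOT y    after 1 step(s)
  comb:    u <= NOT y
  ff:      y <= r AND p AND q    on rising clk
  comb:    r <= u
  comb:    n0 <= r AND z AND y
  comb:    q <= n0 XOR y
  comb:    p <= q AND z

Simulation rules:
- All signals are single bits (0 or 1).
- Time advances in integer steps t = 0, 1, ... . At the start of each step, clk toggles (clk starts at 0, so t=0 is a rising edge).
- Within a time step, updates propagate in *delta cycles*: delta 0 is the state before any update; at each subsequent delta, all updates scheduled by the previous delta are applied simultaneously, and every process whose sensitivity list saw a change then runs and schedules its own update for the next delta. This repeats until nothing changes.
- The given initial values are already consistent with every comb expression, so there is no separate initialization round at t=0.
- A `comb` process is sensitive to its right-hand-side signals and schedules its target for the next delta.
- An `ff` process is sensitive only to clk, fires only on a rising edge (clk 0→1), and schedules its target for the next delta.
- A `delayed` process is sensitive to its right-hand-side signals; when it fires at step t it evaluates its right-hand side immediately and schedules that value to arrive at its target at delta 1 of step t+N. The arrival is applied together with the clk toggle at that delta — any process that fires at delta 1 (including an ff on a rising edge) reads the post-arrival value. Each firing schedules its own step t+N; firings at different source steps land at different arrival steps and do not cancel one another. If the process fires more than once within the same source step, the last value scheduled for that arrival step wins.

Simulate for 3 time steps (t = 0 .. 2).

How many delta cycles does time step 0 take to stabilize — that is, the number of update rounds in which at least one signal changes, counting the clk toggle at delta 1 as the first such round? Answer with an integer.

4

[bits: y,r,z,u,n0,q,x,n1,p,clk]
t=0: Δ0=1010011010 Δ1=1010011011 Δ2=0010011111 Δ3=0011001111 Δ4=0111001101 | 4Δ
t=1: Δ0=0111001101 Δ1=0111001100 | 1Δ
t=2: Δ0=0111001100 Δ1=0111001101 | 1Δ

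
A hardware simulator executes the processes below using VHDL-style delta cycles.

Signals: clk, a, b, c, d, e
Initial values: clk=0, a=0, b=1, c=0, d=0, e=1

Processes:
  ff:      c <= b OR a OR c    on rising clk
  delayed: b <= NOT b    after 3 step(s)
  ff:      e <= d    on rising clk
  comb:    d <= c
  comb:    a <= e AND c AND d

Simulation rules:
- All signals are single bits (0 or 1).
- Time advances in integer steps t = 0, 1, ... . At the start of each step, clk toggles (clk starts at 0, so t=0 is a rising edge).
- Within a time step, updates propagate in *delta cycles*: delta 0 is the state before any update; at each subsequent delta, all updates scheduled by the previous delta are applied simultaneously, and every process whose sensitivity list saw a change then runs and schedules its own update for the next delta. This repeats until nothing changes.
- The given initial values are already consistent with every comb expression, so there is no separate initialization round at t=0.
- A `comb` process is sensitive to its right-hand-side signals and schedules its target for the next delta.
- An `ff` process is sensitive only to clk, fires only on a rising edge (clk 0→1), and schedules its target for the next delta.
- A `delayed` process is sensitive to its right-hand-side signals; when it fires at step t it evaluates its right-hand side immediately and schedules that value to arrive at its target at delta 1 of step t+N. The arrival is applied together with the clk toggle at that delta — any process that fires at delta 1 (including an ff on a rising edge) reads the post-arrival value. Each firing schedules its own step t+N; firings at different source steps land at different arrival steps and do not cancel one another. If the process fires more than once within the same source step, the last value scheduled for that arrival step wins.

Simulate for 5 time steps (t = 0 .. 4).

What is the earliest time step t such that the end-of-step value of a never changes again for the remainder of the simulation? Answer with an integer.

t0.Δ0 d=0 e=1 a=0 clk=0 c=0 b=1
t0.Δ1 d=0 e=1 a=0 clk=1 c=0 b=1
t0.Δ2 d=0 e=0 a=0 clk=1 c=1 b=1
t0.Δ3 d=1 e=0 a=0 clk=1 c=1 b=1
t1.Δ0 d=1 e=0 a=0 clk=1 c=1 b=1
t1.Δ1 d=1 e=0 a=0 clk=0 c=1 b=1
t2.Δ0 d=1 e=0 a=0 clk=0 c=1 b=1
t2.Δ1 d=1 e=0 a=0 clk=1 c=1 b=1
t2.Δ2 d=1 e=1 a=0 clk=1 c=1 b=1
t2.Δ3 d=1 e=1 a=1 clk=1 c=1 b=1
t3.Δ0 d=1 e=1 a=1 clk=1 c=1 b=1
t3.Δ1 d=1 e=1 a=1 clk=0 c=1 b=1
t4.Δ0 d=1 e=1 a=1 clk=0 c=1 b=1
t4.Δ1 d=1 e=1 a=1 clk=1 c=1 b=1

2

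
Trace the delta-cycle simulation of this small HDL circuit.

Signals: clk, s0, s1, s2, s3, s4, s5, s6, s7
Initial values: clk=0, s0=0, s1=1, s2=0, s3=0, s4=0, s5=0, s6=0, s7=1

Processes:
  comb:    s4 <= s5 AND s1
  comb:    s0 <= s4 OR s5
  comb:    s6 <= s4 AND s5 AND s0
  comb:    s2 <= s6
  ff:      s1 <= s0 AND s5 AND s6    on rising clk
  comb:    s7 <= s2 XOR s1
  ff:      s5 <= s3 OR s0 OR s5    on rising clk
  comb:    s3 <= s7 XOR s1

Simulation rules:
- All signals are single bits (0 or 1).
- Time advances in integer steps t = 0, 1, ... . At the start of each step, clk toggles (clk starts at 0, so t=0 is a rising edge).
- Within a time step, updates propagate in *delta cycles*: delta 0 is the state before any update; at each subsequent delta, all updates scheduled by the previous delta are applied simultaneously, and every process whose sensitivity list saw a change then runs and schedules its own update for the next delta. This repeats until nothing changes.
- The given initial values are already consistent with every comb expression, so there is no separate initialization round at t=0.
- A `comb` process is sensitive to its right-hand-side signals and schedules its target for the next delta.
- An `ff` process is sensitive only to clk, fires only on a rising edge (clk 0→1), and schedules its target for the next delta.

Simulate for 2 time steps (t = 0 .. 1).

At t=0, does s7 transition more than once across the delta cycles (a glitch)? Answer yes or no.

t=0 Δ0: s0=0 s2=0 clk=0 s7=1 s5=0 s1=1 s6=0 s3=0 s4=0
  Δ1: clk:0→1
  Δ2: s1:1→0
  Δ3: s7:1→0, s3:0→1
  Δ4: s3:1→0
  (4Δ to stable)
t=1 Δ0: s0=0 s2=0 clk=1 s7=0 s5=0 s1=0 s6=0 s3=0 s4=0
  Δ1: clk:1→0
  (1Δ to stable)

no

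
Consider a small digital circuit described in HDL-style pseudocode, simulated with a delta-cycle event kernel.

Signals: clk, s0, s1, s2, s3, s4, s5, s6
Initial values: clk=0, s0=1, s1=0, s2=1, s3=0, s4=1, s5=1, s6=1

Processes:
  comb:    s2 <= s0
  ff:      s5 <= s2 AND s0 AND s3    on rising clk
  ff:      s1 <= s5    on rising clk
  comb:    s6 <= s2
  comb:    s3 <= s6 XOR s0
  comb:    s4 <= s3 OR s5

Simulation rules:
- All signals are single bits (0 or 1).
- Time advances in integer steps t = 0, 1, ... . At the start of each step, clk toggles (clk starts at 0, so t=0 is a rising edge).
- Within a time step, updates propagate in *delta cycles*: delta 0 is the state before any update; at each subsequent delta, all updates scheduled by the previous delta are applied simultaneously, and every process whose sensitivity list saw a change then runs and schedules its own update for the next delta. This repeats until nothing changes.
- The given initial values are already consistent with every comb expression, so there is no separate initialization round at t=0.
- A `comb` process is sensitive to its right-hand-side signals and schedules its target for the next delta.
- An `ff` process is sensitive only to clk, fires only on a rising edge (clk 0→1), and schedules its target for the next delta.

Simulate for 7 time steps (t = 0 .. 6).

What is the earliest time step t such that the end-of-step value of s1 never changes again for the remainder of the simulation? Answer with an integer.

[bits: s4,s6,clk,s3,s5,s1,s0,s2]
t=0: Δ0=11001011 Δ1=11101011 Δ2=11100111 Δ3=01100111 | 3Δ
t=1: Δ0=01100111 Δ1=01000111 | 1Δ
t=2: Δ0=01000111 Δ1=01100111 Δ2=01100011 | 2Δ
t=3: Δ0=01100011 Δ1=01000011 | 1Δ
t=4: Δ0=01000011 Δ1=01100011 | 1Δ
t=5: Δ0=01100011 Δ1=01000011 | 1Δ
t=6: Δ0=01000011 Δ1=01100011 | 1Δ

2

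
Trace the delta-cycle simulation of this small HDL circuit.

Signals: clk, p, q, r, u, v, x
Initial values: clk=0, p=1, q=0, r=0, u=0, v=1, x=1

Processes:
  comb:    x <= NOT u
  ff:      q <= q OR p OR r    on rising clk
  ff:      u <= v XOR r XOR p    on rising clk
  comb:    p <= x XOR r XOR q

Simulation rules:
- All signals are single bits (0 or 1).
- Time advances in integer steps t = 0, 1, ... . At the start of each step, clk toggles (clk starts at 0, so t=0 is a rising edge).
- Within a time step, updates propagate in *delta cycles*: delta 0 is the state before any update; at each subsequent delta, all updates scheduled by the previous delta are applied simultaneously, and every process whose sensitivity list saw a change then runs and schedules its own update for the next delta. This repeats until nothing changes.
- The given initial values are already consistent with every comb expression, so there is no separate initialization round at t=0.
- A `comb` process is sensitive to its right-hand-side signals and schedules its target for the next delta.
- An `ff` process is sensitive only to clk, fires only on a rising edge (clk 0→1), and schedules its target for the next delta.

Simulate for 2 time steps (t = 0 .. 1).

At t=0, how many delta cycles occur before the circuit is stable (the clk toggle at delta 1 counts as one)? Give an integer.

[bits: q,clk,p,x,v,u,r]
t=0: Δ0=0011100 Δ1=0111100 Δ2=1111100 Δ3=1101100 | 3Δ
t=1: Δ0=1101100 Δ1=1001100 | 1Δ

3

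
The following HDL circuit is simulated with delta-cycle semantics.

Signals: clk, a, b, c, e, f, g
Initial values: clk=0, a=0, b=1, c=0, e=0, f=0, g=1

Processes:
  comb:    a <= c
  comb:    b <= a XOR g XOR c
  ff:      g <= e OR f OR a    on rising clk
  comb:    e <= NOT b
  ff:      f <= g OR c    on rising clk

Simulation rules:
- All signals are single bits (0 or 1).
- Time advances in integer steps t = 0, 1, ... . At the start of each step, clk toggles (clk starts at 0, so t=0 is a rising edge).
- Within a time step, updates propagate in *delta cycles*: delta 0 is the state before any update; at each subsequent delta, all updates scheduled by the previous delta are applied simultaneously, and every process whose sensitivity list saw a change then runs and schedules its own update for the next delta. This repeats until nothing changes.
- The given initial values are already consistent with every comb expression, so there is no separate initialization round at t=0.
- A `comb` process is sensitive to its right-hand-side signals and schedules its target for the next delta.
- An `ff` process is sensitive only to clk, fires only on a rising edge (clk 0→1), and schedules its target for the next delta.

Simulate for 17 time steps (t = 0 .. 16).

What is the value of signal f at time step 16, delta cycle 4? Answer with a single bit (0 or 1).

t0.Δ0 g=1 f=0 clk=0 c=0 e=0 b=1 a=0
t0.Δ1 g=1 f=0 clk=1 c=0 e=0 b=1 a=0
t0.Δ2 g=0 f=1 clk=1 c=0 e=0 b=1 a=0
t0.Δ3 g=0 f=1 clk=1 c=0 e=0 b=0 a=0
t0.Δ4 g=0 f=1 clk=1 c=0 e=1 b=0 a=0
t1.Δ0 g=0 f=1 clk=1 c=0 e=1 b=0 a=0
t1.Δ1 g=0 f=1 clk=0 c=0 e=1 b=0 a=0
t2.Δ0 g=0 f=1 clk=0 c=0 e=1 b=0 a=0
t2.Δ1 g=0 f=1 clk=1 c=0 e=1 b=0 a=0
t2.Δ2 g=1 f=0 clk=1 c=0 e=1 b=0 a=0
t2.Δ3 g=1 f=0 clk=1 c=0 e=1 b=1 a=0
t2.Δ4 g=1 f=0 clk=1 c=0 e=0 b=1 a=0
t3.Δ0 g=1 f=0 clk=1 c=0 e=0 b=1 a=0
t3.Δ1 g=1 f=0 clk=0 c=0 e=0 b=1 a=0
t4.Δ0 g=1 f=0 clk=0 c=0 e=0 b=1 a=0
t4.Δ1 g=1 f=0 clk=1 c=0 e=0 b=1 a=0
t4.Δ2 g=0 f=1 clk=1 c=0 e=0 b=1 a=0
t4.Δ3 g=0 f=1 clk=1 c=0 e=0 b=0 a=0
t4.Δ4 g=0 f=1 clk=1 c=0 e=1 b=0 a=0
t5.Δ0 g=0 f=1 clk=1 c=0 e=1 b=0 a=0
t5.Δ1 g=0 f=1 clk=0 c=0 e=1 b=0 a=0
t6.Δ0 g=0 f=1 clk=0 c=0 e=1 b=0 a=0
t6.Δ1 g=0 f=1 clk=1 c=0 e=1 b=0 a=0
t6.Δ2 g=1 f=0 clk=1 c=0 e=1 b=0 a=0
t6.Δ3 g=1 f=0 clk=1 c=0 e=1 b=1 a=0
t6.Δ4 g=1 f=0 clk=1 c=0 e=0 b=1 a=0
t7.Δ0 g=1 f=0 clk=1 c=0 e=0 b=1 a=0
t7.Δ1 g=1 f=0 clk=0 c=0 e=0 b=1 a=0
t8.Δ0 g=1 f=0 clk=0 c=0 e=0 b=1 a=0
t8.Δ1 g=1 f=0 clk=1 c=0 e=0 b=1 a=0
t8.Δ2 g=0 f=1 clk=1 c=0 e=0 b=1 a=0
t8.Δ3 g=0 f=1 clk=1 c=0 e=0 b=0 a=0
t8.Δ4 g=0 f=1 clk=1 c=0 e=1 b=0 a=0
t9.Δ0 g=0 f=1 clk=1 c=0 e=1 b=0 a=0
t9.Δ1 g=0 f=1 clk=0 c=0 e=1 b=0 a=0
t10.Δ0 g=0 f=1 clk=0 c=0 e=1 b=0 a=0
t10.Δ1 g=0 f=1 clk=1 c=0 e=1 b=0 a=0
t10.Δ2 g=1 f=0 clk=1 c=0 e=1 b=0 a=0
t10.Δ3 g=1 f=0 clk=1 c=0 e=1 b=1 a=0
t10.Δ4 g=1 f=0 clk=1 c=0 e=0 b=1 a=0
t11.Δ0 g=1 f=0 clk=1 c=0 e=0 b=1 a=0
t11.Δ1 g=1 f=0 clk=0 c=0 e=0 b=1 a=0
t12.Δ0 g=1 f=0 clk=0 c=0 e=0 b=1 a=0
t12.Δ1 g=1 f=0 clk=1 c=0 e=0 b=1 a=0
t12.Δ2 g=0 f=1 clk=1 c=0 e=0 b=1 a=0
t12.Δ3 g=0 f=1 clk=1 c=0 e=0 b=0 a=0
t12.Δ4 g=0 f=1 clk=1 c=0 e=1 b=0 a=0
t13.Δ0 g=0 f=1 clk=1 c=0 e=1 b=0 a=0
t13.Δ1 g=0 f=1 clk=0 c=0 e=1 b=0 a=0
t14.Δ0 g=0 f=1 clk=0 c=0 e=1 b=0 a=0
t14.Δ1 g=0 f=1 clk=1 c=0 e=1 b=0 a=0
t14.Δ2 g=1 f=0 clk=1 c=0 e=1 b=0 a=0
t14.Δ3 g=1 f=0 clk=1 c=0 e=1 b=1 a=0
t14.Δ4 g=1 f=0 clk=1 c=0 e=0 b=1 a=0
t15.Δ0 g=1 f=0 clk=1 c=0 e=0 b=1 a=0
t15.Δ1 g=1 f=0 clk=0 c=0 e=0 b=1 a=0
t16.Δ0 g=1 f=0 clk=0 c=0 e=0 b=1 a=0
t16.Δ1 g=1 f=0 clk=1 c=0 e=0 b=1 a=0
t16.Δ2 g=0 f=1 clk=1 c=0 e=0 b=1 a=0
t16.Δ3 g=0 f=1 clk=1 c=0 e=0 b=0 a=0
t16.Δ4 g=0 f=1 clk=1 c=0 e=1 b=0 a=0

1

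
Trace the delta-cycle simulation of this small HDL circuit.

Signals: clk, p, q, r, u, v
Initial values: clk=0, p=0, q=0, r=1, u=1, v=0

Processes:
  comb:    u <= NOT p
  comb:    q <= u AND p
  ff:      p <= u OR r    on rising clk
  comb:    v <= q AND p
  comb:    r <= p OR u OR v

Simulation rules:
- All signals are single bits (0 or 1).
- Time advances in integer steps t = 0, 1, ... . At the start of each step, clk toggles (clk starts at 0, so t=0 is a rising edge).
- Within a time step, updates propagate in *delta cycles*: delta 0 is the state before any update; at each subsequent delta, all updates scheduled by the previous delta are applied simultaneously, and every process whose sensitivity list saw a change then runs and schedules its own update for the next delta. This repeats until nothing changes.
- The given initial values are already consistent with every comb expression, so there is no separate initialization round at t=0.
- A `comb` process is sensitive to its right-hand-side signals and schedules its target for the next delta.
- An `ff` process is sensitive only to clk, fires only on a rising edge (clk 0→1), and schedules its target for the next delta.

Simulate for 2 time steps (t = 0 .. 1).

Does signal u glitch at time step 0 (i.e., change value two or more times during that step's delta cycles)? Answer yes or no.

no

[bits: r,u,p,clk,v,q]
t=0: Δ0=110000 Δ1=110100 Δ2=111100 Δ3=101101 Δ4=101110 Δ5=101100 | 5Δ
t=1: Δ0=101100 Δ1=101000 | 1Δ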